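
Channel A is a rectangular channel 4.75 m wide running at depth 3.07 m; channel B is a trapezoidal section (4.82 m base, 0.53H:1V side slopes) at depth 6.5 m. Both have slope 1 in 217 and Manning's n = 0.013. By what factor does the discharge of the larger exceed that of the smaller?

5.95

Channel A: Flow area A = b·y = 4.75 × 3.07 = 14.58 m². Wetted perimeter P = b + 2y = 4.75 + 2×3.07 = 10.89 m. Hydraulic radius R = A/P = 14.58/10.89 = 1.339 m. Q_A = (1/0.013)·14.58·1.339^(2/3)·√0.004608 = 92.51 m³/s.
Channel B: With bottom width b = 4.82 m and side slope z = 0.53: A = (b + zy)y = (4.82 + 0.53×6.5)×6.5 = 53.72 m²; P = b + 2y√(1+z²) = 4.82 + 2×6.5×1.132 = 19.53 m. Hydraulic radius R = A/P = 53.72/19.53 = 2.75 m. Q_B = (1/0.013)·53.72·2.75^(2/3)·√0.004608 = 550.7 m³/s.
The larger discharge is 550.7 m³/s and the smaller is 92.51 m³/s; the ratio is 5.95.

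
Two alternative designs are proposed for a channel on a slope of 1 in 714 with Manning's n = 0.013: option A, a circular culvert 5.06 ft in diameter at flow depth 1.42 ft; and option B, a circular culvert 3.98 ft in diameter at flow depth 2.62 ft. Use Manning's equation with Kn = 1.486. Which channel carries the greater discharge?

channel B

Channel A: For a circular section of diameter D = 5.06 ft at depth y = 1.42 ft, the central angle is θ = 2 arccos(1 − 2y/D) = 2.233 rad. Then A = (D²/8)(θ − sin θ) = 4.624 ft² and P = Dθ/2 = 5.65 ft. Hydraulic radius R = A/P = 4.624/5.65 = 0.8183 ft. Q_A = (1.486/0.013)·4.624·0.8183^(2/3)·√0.001401 = 17.31 ft³/s.
Channel B: For a circular section of diameter D = 3.98 ft at depth y = 2.62 ft, the central angle is θ = 2 arccos(1 − 2y/D) = 3.786 rad. Then A = (D²/8)(θ − sin θ) = 8.685 ft² and P = Dθ/2 = 7.534 ft. Hydraulic radius R = A/P = 8.685/7.534 = 1.153 ft. Q_B = (1.486/0.013)·8.685·1.153^(2/3)·√0.001401 = 40.85 ft³/s.
Q_A = 17.31 ft³/s vs Q_B = 40.85 ft³/s, so channel B carries more.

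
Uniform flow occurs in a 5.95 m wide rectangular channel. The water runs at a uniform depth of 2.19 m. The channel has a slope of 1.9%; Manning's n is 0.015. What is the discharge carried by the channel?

Q = 140 m³/s

Flow area A = b·y = 5.95 × 2.19 = 13.03 m². Wetted perimeter P = b + 2y = 5.95 + 2×2.19 = 10.33 m.
Hydraulic radius R = A/P = 13.03/10.33 = 1.261 m.
Manning's equation: Q = (1/n) A R^(2/3) S^(1/2) = (1/0.015) × 13.03 × 1.261^(2/3) × 0.019^(1/2) = 140 m³/s.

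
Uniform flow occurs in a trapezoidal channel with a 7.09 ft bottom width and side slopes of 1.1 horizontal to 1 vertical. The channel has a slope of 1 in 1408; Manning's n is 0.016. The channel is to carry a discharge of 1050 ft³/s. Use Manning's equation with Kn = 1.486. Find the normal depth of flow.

y_n = 9.06 ft

Manning's equation rearranged: A R^(2/3) = nQ / (1.486·√S) = 0.016 × 1050 / (1.486 × √0.0007102) = 424.2.
At y = 7.99 ft: A R^(2/3) = 325.7 — too small.
At y = 11 ft: A R^(2/3) = 642 — too large.
At y = 9.06 ft: A R^(2/3) = 423.8 — ≈ 424.2.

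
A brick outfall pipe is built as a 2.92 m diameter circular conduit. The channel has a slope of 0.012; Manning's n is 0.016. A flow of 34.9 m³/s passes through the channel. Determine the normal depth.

y_n = 2.25 m

Manning's equation rearranged: A R^(2/3) = nQ / (1·√S) = 0.016 × 34.9 / (√0.012) = 5.097.
At y = 2.72 m: A R^(2/3) = 5.838 — high.
At y = 1.88 m: A R^(2/3) = 4.051 — low.
At y = 2.25 m: A R^(2/3) = 5.104 — matches.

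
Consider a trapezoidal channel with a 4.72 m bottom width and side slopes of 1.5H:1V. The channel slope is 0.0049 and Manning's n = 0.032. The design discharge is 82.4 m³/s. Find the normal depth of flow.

y_n = 2.89 m

Manning's equation rearranged: A R^(2/3) = nQ / (1·√S) = 0.032 × 82.4 / (√0.0049) = 37.67.
At y = 3.44 m: A R^(2/3) = 53.68 — over.
At y = 2.24 m: A R^(2/3) = 22.81 — short.
At y = 2.89 m: A R^(2/3) = 37.69 — ≈ 37.67.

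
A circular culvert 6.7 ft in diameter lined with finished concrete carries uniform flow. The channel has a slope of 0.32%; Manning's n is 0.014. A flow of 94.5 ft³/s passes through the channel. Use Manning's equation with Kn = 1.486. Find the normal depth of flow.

Manning's equation rearranged: A R^(2/3) = nQ / (1.486·√S) = 0.014 × 94.5 / (1.486 × √0.0032) = 15.74.
At y = 3.12 ft: A R^(2/3) = 22 — too large.
At y = 2.59 ft: A R^(2/3) = 15.74 — close enough.

y_n = 2.59 ft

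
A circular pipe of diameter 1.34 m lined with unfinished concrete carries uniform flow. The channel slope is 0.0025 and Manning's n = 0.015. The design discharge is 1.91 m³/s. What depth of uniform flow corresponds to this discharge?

y_n = 0.942 m

Manning's equation rearranged: A R^(2/3) = nQ / (1·√S) = 0.015 × 1.91 / (√0.0025) = 0.573.
Try y = 0.81 m: A R^(2/3) = 0.4622 — too small.
Try y = 1.16 m: A R^(2/3) = 0.71 — too large.
Try y = 0.942 m: A R^(2/3) = 0.5727 — matches.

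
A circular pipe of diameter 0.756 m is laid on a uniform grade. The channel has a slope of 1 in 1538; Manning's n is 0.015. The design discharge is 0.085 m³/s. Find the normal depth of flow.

Manning's equation rearranged: A R^(2/3) = nQ / (1·√S) = 0.015 × 0.085 / (√0.0006502) = 0.05.
Trying y = 0.218 m: A R^(2/3) = 0.02681 — short.
Trying y = 0.329 m: A R^(2/3) = 0.05802 — over.
Trying y = 0.303 m: A R^(2/3) = 0.05 — matches.

y_n = 0.303 m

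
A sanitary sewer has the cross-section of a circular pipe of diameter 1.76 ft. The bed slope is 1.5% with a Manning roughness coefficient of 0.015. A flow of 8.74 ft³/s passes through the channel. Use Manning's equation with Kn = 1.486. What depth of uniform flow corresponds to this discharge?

y_n = 0.892 ft

Manning's equation rearranged: A R^(2/3) = nQ / (1.486·√S) = 0.015 × 8.74 / (1.486 × √0.015) = 0.7203.
Try y = 0.727 ft: A R^(2/3) = 0.5029 — low.
Try y = 0.892 ft: A R^(2/3) = 0.72 — close enough.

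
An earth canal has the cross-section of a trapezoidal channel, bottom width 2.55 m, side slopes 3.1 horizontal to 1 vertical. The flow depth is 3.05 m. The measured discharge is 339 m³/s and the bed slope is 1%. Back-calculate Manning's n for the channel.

n = 0.015

With bottom width b = 2.55 m and side slope z = 3.1: A = (b + zy)y = (2.55 + 3.1×3.05)×3.05 = 36.62 m²; P = b + 2y√(1+z²) = 2.55 + 2×3.05×3.257 = 22.42 m.
Hydraulic radius R = A/P = 36.62/22.42 = 1.633 m.
Rearranging Manning's equation: n = (1/Q) A R^(2/3) S^(1/2) = (1/339) × 36.62 × 1.633^(2/3) × √0.01 = 0.015.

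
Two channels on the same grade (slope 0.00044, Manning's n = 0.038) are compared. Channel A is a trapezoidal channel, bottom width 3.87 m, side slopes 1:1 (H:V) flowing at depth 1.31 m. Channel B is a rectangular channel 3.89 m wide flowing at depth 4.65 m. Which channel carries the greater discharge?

channel B

Channel A: With bottom width b = 3.87 m and side slope z = 1: A = (b + zy)y = (3.87 + 1×1.31)×1.31 = 6.786 m²; P = b + 2y√(1+z²) = 3.87 + 2×1.31×1.414 = 7.575 m. Hydraulic radius R = A/P = 6.786/7.575 = 0.8958 m. Q_A = (1/0.038)·6.786·0.8958^(2/3)·√0.00044 = 3.481 m³/s.
Channel B: Flow area A = b·y = 3.89 × 4.65 = 18.09 m². Wetted perimeter P = b + 2y = 3.89 + 2×4.65 = 13.19 m. Hydraulic radius R = A/P = 18.09/13.19 = 1.371 m. Q_B = (1/0.038)·18.09·1.371^(2/3)·√0.00044 = 12.32 m³/s.
Q_A = 3.481 m³/s vs Q_B = 12.32 m³/s, so channel B carries more.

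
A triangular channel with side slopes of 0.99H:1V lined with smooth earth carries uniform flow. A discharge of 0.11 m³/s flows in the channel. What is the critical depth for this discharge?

y_c = 0.302 m

At critical depth, Q² T / (g A³) = 1, i.e. A³/T = Q²/g = 0.11²/9.81 = 0.001233.
Trying y = 0.246 m: A³/T = 0.0004415 — too small.
Trying y = 0.347 m: A³/T = 0.002465 — too large.
Trying y = 0.302 m: A³/T = 0.001231 — matches.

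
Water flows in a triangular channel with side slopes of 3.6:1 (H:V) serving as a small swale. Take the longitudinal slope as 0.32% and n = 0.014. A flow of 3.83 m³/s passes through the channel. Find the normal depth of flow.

Manning's equation rearranged: A R^(2/3) = nQ / (1·√S) = 0.014 × 3.83 / (√0.0032) = 0.9479.
At y = 0.644 m: A R^(2/3) = 0.6843 — short.
At y = 0.728 m: A R^(2/3) = 0.9489 — matches.

y_n = 0.728 m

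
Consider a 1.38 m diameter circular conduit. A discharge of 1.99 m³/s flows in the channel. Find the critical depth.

y_c = 0.744 m

At critical depth, Q² T / (g A³) = 1, i.e. A³/T = Q²/g = 1.99²/9.81 = 0.4037.
Trying y = 0.632 m: A³/T = 0.2167 — low.
Trying y = 0.922 m: A³/T = 0.9213 — high.
Trying y = 0.744 m: A³/T = 0.4042 — matches.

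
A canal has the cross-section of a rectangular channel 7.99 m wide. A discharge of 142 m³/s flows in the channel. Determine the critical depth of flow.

y_c = 3.18 m

For a rectangular channel, critical depth y_c = (q²/g)^(1/3) where q = Q/b = 142/7.99 = 17.77 m²/s.
So y_c = (17.77²/9.81)^(1/3) = 3.18 m.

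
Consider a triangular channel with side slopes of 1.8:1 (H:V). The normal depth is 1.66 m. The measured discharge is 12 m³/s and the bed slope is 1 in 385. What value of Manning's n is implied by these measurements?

For a triangular section with side slope z = 1.8: A = zy² = 1.8×1.66² = 4.96 m²; P = 2y√(1+z²) = 2×1.66×2.059 = 6.836 m.
Hydraulic radius R = A/P = 4.96/6.836 = 0.7256 m.
Rearranging Manning's equation: n = (1/Q) A R^(2/3) S^(1/2) = (1/12) × 4.96 × 0.7256^(2/3) × √0.002597 = 0.017.

n = 0.017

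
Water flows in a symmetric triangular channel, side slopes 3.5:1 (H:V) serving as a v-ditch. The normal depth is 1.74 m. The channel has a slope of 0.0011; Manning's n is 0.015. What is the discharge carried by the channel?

For a triangular section with side slope z = 3.5: A = zy² = 3.5×1.74² = 10.6 m²; P = 2y√(1+z²) = 2×1.74×3.64 = 12.67 m.
Hydraulic radius R = A/P = 10.6/12.67 = 0.8365 m.
Manning's equation: Q = (1/n) A R^(2/3) S^(1/2) = (1/0.015) × 10.6 × 0.8365^(2/3) × 0.0011^(1/2) = 20.8 m³/s.

Q = 20.8 m³/s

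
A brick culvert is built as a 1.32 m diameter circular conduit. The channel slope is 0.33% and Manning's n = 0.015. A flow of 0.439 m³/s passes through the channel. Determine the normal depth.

y_n = 0.374 m

Manning's equation rearranged: A R^(2/3) = nQ / (1·√S) = 0.015 × 0.439 / (√0.0033) = 0.1146.
At y = 0.466 m: A R^(2/3) = 0.1746 — too large.
At y = 0.294 m: A R^(2/3) = 0.0711 — too small.
At y = 0.374 m: A R^(2/3) = 0.1145 — close enough.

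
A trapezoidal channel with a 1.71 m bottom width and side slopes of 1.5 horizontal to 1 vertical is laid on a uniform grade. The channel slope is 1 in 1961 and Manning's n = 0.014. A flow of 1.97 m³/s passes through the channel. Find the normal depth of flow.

Manning's equation rearranged: A R^(2/3) = nQ / (1·√S) = 0.014 × 1.97 / (√0.0005099) = 1.221.
At y = 0.555 m: A R^(2/3) = 0.7406 — short.
At y = 0.821 m: A R^(2/3) = 1.556 — over.
At y = 0.724 m: A R^(2/3) = 1.221 — matches.

y_n = 0.724 m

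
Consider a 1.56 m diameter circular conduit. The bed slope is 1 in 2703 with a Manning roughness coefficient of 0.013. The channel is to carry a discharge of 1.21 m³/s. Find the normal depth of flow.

y_n = 1.06 m

Manning's equation rearranged: A R^(2/3) = nQ / (1·√S) = 0.013 × 1.21 / (√0.00037) = 0.8178.
Try y = 1.22 m: A R^(2/3) = 0.9745 — too large.
Try y = 0.888 m: A R^(2/3) = 0.6314 — too small.
Try y = 1.06 m: A R^(2/3) = 0.821 — close enough.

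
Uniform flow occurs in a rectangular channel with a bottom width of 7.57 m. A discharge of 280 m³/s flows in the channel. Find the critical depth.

For a rectangular channel, critical depth y_c = (q²/g)^(1/3) where q = Q/b = 280/7.57 = 36.99 m²/s.
So y_c = (36.99²/9.81)^(1/3) = 5.19 m.

y_c = 5.19 m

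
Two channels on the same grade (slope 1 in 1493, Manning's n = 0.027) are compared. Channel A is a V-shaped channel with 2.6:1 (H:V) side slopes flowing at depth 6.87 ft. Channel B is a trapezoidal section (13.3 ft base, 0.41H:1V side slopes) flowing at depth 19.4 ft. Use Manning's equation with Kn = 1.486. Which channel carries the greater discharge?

Channel A: For a triangular section with side slope z = 2.6: A = zy² = 2.6×6.87² = 122.7 ft²; P = 2y√(1+z²) = 2×6.87×2.786 = 38.28 ft. Hydraulic radius R = A/P = 122.7/38.28 = 3.206 ft. Q_A = (1.486/0.027)·122.7·3.206^(2/3)·√0.0006698 = 380 ft³/s.
Channel B: With bottom width b = 13.3 ft and side slope z = 0.41: A = (b + zy)y = (13.3 + 0.41×19.4)×19.4 = 412.3 ft²; P = b + 2y√(1+z²) = 13.3 + 2×19.4×1.081 = 55.23 ft. Hydraulic radius R = A/P = 412.3/55.23 = 7.465 ft. Q_B = (1.486/0.027)·412.3·7.465^(2/3)·√0.0006698 = 2243 ft³/s.
Q_A = 380 ft³/s vs Q_B = 2243 ft³/s, so channel B carries more.

channel B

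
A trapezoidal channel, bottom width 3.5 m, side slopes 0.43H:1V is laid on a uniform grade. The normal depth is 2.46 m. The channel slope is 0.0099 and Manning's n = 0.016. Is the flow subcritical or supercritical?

With bottom width b = 3.5 m and side slope z = 0.43: A = (b + zy)y = (3.5 + 0.43×2.46)×2.46 = 11.21 m²; P = b + 2y√(1+z²) = 3.5 + 2×2.46×1.089 = 8.856 m.
Hydraulic radius R = A/P = 11.21/8.856 = 1.266 m.
V = (1/n) R^(2/3) √S = (1/0.016) × 1.266^(2/3) × √0.0099 = 7.278 m/s. Hydraulic depth D_h = A/T = 11.21/5.616 = 1.997 m.
Froude number Fr = V/√(g·D_h) = 7.278/√(9.81×1.997) = 1.64, which is greater than 1, so the flow is supercritical.

supercritical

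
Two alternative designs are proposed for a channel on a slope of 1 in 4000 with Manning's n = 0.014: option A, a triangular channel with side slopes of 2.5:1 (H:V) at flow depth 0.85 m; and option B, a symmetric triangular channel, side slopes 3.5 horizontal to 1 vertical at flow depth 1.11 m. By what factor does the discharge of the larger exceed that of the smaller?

Channel A: For a triangular section with side slope z = 2.5: A = zy² = 2.5×0.85² = 1.806 m²; P = 2y√(1+z²) = 2×0.85×2.693 = 4.577 m. Hydraulic radius R = A/P = 1.806/4.577 = 0.3946 m. Q_A = (1/0.014)·1.806·0.3946^(2/3)·√0.00025 = 1.097 m³/s.
Channel B: For a triangular section with side slope z = 3.5: A = zy² = 3.5×1.11² = 4.312 m²; P = 2y√(1+z²) = 2×1.11×3.64 = 8.081 m. Hydraulic radius R = A/P = 4.312/8.081 = 0.5336 m. Q_B = (1/0.014)·4.312·0.5336^(2/3)·√0.00025 = 3.204 m³/s.
The larger discharge is 3.204 m³/s and the smaller is 1.097 m³/s; the ratio is 2.92.

2.92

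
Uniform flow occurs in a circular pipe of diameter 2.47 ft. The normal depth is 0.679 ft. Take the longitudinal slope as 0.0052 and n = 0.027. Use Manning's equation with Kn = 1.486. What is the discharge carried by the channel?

For a circular section of diameter D = 2.47 ft at depth y = 0.679 ft, the central angle is θ = 2 arccos(1 − 2y/D) = 2.208 rad. Then A = (D²/8)(θ − sin θ) = 1.07 ft² and P = Dθ/2 = 2.726 ft.
Hydraulic radius R = A/P = 1.07/2.726 = 0.3926 ft.
Manning's equation: Q = (1.486/n) A R^(2/3) S^(1/2) = (1.486/0.027) × 1.07 × 0.3926^(2/3) × 0.0052^(1/2) = 2.28 ft³/s.

Q = 2.28 ft³/s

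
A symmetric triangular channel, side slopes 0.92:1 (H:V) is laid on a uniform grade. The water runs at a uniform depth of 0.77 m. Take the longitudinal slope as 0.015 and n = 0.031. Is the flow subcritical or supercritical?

subcritical

For a triangular section with side slope z = 0.92: A = zy² = 0.92×0.77² = 0.5455 m²; P = 2y√(1+z²) = 2×0.77×1.359 = 2.093 m.
Hydraulic radius R = A/P = 0.5455/2.093 = 0.2607 m.
V = (1/n) R^(2/3) √S = (1/0.031) × 0.2607^(2/3) × √0.015 = 1.612 m/s. Hydraulic depth D_h = A/T = 0.5455/1.417 = 0.385 m.
Froude number Fr = V/√(g·D_h) = 1.612/√(9.81×0.385) = 0.83, which is less than 1, so the flow is subcritical.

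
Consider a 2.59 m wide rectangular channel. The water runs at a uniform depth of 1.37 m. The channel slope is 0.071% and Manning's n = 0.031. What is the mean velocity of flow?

Flow area A = b·y = 2.59 × 1.37 = 3.548 m². Wetted perimeter P = b + 2y = 2.59 + 2×1.37 = 5.33 m.
Hydraulic radius R = A/P = 3.548/5.33 = 0.6657 m.
From Manning's equation, V = (1/n) R^(2/3) S^(1/2) = (1/0.031) × 0.6657^(2/3) × 0.00071^(1/2) = 0.655 m/s.

V = 0.655 m/s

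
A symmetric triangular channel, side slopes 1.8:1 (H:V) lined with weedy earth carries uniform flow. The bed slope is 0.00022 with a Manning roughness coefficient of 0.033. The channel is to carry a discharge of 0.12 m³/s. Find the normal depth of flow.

y_n = 0.601 m

Manning's equation rearranged: A R^(2/3) = nQ / (1·√S) = 0.033 × 0.12 / (√0.00022) = 0.267.
At y = 0.495 m: A R^(2/3) = 0.1589 — short.
At y = 0.601 m: A R^(2/3) = 0.2667 — matches.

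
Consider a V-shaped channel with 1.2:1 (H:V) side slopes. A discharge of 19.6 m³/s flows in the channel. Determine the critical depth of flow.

y_c = 2.22 m

At critical depth, Q² T / (g A³) = 1, i.e. A³/T = Q²/g = 19.6²/9.81 = 39.16.
At y = 1.59 m: A³/T = 7.317 — too small.
At y = 2.51 m: A³/T = 71.73 — too large.
At y = 2.22 m: A³/T = 38.82 — matches.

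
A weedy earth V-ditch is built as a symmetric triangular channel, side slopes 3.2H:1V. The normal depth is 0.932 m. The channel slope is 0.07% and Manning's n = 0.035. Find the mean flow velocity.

V = 0.44 m/s

For a triangular section with side slope z = 3.2: A = zy² = 3.2×0.932² = 2.78 m²; P = 2y√(1+z²) = 2×0.932×3.353 = 6.249 m.
Hydraulic radius R = A/P = 2.78/6.249 = 0.4448 m.
From Manning's equation, V = (1/n) R^(2/3) S^(1/2) = (1/0.035) × 0.4448^(2/3) × 0.0007^(1/2) = 0.44 m/s.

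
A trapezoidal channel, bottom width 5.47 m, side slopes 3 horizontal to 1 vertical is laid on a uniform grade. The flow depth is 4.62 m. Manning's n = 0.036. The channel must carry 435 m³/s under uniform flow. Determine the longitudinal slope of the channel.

With bottom width b = 5.47 m and side slope z = 3: A = (b + zy)y = (5.47 + 3×4.62)×4.62 = 89.3 m²; P = b + 2y√(1+z²) = 5.47 + 2×4.62×3.162 = 34.69 m.
Hydraulic radius R = A/P = 89.3/34.69 = 2.574 m.
From Manning's equation, S = [nQ / (1 A R^(2/3))]² = [0.036 × 435 / (1 × 89.3 × 2.574^(2/3))]² = 0.00871.

S = 0.00871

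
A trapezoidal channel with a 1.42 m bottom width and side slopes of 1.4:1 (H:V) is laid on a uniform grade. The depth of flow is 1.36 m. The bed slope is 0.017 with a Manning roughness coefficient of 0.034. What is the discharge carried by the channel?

Q = 14.2 m³/s

With bottom width b = 1.42 m and side slope z = 1.4: A = (b + zy)y = (1.42 + 1.4×1.36)×1.36 = 4.521 m²; P = b + 2y√(1+z²) = 1.42 + 2×1.36×1.72 = 6.1 m.
Hydraulic radius R = A/P = 4.521/6.1 = 0.7411 m.
Manning's equation: Q = (1/n) A R^(2/3) S^(1/2) = (1/0.034) × 4.521 × 0.7411^(2/3) × 0.017^(1/2) = 14.2 m³/s.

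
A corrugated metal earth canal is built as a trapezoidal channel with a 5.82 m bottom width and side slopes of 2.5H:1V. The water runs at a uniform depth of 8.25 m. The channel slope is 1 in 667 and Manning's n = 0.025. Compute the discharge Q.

Q = 899 m³/s

With bottom width b = 5.82 m and side slope z = 2.5: A = (b + zy)y = (5.82 + 2.5×8.25)×8.25 = 218.2 m²; P = b + 2y√(1+z²) = 5.82 + 2×8.25×2.693 = 50.25 m.
Hydraulic radius R = A/P = 218.2/50.25 = 4.342 m.
Manning's equation: Q = (1/n) A R^(2/3) S^(1/2) = (1/0.025) × 218.2 × 4.342^(2/3) × 0.001499^(1/2) = 899 m³/s.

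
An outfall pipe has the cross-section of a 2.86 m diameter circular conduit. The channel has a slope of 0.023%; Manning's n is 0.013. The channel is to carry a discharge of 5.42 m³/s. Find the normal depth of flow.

Manning's equation rearranged: A R^(2/3) = nQ / (1·√S) = 0.013 × 5.42 / (√0.00023) = 4.646.
Trying y = 2.52 m: A R^(2/3) = 5.419 — over.
Trying y = 1.75 m: A R^(2/3) = 3.556 — short.
Trying y = 2.13 m: A R^(2/3) = 4.646 — matches.

y_n = 2.13 m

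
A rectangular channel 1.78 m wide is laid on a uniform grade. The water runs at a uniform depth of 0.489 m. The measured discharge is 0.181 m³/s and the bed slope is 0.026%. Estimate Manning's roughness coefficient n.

Flow area A = b·y = 1.78 × 0.489 = 0.8704 m². Wetted perimeter P = b + 2y = 1.78 + 2×0.489 = 2.758 m.
Hydraulic radius R = A/P = 0.8704/2.758 = 0.3156 m.
Rearranging Manning's equation: n = (1/Q) A R^(2/3) S^(1/2) = (1/0.181) × 0.8704 × 0.3156^(2/3) × √0.00026 = 0.0359.

n = 0.0359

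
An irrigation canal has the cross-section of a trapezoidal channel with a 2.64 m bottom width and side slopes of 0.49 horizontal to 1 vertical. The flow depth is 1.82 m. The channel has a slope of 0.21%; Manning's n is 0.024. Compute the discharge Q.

With bottom width b = 2.64 m and side slope z = 0.49: A = (b + zy)y = (2.64 + 0.49×1.82)×1.82 = 6.428 m²; P = b + 2y√(1+z²) = 2.64 + 2×1.82×1.114 = 6.693 m.
Hydraulic radius R = A/P = 6.428/6.693 = 0.9603 m.
Manning's equation: Q = (1/n) A R^(2/3) S^(1/2) = (1/0.024) × 6.428 × 0.9603^(2/3) × 0.0021^(1/2) = 11.9 m³/s.

Q = 11.9 m³/s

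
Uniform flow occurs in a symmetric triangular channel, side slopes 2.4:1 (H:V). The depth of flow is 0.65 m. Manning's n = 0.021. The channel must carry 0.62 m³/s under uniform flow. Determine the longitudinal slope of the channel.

For a triangular section with side slope z = 2.4: A = zy² = 2.4×0.65² = 1.014 m²; P = 2y√(1+z²) = 2×0.65×2.6 = 3.38 m.
Hydraulic radius R = A/P = 1.014/3.38 = 0.3 m.
From Manning's equation, S = [nQ / (1 A R^(2/3))]² = [0.021 × 0.62 / (1 × 1.014 × 0.3^(2/3))]² = 0.000821.

S = 0.000821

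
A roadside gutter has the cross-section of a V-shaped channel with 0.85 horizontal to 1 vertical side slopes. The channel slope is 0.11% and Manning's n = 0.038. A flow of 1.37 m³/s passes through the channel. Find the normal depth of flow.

Manning's equation rearranged: A R^(2/3) = nQ / (1·√S) = 0.038 × 1.37 / (√0.0011) = 1.57.
Trying y = 1.3 m: A R^(2/3) = 0.8069 — short.
Trying y = 2.01 m: A R^(2/3) = 2.579 — over.
Trying y = 1.67 m: A R^(2/3) = 1.574 — ≈ 1.57.

y_n = 1.67 m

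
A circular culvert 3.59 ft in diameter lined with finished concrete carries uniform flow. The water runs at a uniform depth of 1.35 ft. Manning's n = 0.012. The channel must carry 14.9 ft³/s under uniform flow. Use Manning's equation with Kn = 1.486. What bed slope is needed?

S = 0.0018

For a circular section of diameter D = 3.59 ft at depth y = 1.35 ft, the central angle is θ = 2 arccos(1 − 2y/D) = 2.641 rad. Then A = (D²/8)(θ − sin θ) = 3.48 ft² and P = Dθ/2 = 4.74 ft.
Hydraulic radius R = A/P = 3.48/4.74 = 0.7342 ft.
From Manning's equation, S = [nQ / (1.486 A R^(2/3))]² = [0.012 × 14.9 / (1.486 × 3.48 × 0.7342^(2/3))]² = 0.0018.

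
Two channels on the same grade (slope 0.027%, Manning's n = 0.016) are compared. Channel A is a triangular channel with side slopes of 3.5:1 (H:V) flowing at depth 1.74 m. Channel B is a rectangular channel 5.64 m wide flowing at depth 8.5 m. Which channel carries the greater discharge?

channel B

Channel A: For a triangular section with side slope z = 3.5: A = zy² = 3.5×1.74² = 10.6 m²; P = 2y√(1+z²) = 2×1.74×3.64 = 12.67 m. Hydraulic radius R = A/P = 10.6/12.67 = 0.8365 m. Q_A = (1/0.016)·10.6·0.8365^(2/3)·√0.00027 = 9.662 m³/s.
Channel B: Flow area A = b·y = 5.64 × 8.5 = 47.94 m². Wetted perimeter P = b + 2y = 5.64 + 2×8.5 = 22.64 m. Hydraulic radius R = A/P = 47.94/22.64 = 2.117 m. Q_B = (1/0.016)·47.94·2.117^(2/3)·√0.00027 = 81.18 m³/s.
Q_A = 9.662 m³/s vs Q_B = 81.18 m³/s, so channel B carries more.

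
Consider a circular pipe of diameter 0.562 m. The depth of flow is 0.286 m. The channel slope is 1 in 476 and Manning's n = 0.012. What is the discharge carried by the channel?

For a circular section of diameter D = 0.562 m at depth y = 0.286 m, the central angle is θ = 2 arccos(1 − 2y/D) = 3.177 rad. Then A = (D²/8)(θ − sin θ) = 0.1268 m² and P = Dθ/2 = 0.8928 m.
Hydraulic radius R = A/P = 0.1268/0.8928 = 0.1421 m.
Manning's equation: Q = (1/n) A R^(2/3) S^(1/2) = (1/0.012) × 0.1268 × 0.1421^(2/3) × 0.002101^(1/2) = 0.132 m³/s.

Q = 0.132 m³/s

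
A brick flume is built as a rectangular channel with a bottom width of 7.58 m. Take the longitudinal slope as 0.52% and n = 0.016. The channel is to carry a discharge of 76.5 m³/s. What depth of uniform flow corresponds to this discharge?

y_n = 1.91 m

Manning's equation rearranged: A R^(2/3) = nQ / (1·√S) = 0.016 × 76.5 / (√0.0052) = 16.97.
At y = 2.24 m: A R^(2/3) = 21.33 — high.
At y = 1.45 m: A R^(2/3) = 11.35 — low.
At y = 1.91 m: A R^(2/3) = 16.98 — ≈ 16.97.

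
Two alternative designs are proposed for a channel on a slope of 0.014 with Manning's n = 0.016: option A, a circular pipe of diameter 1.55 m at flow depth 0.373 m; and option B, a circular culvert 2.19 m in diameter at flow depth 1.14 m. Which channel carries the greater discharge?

channel B

Channel A: For a circular section of diameter D = 1.55 m at depth y = 0.373 m, the central angle is θ = 2 arccos(1 − 2y/D) = 2.051 rad. Then A = (D²/8)(θ − sin θ) = 0.3496 m² and P = Dθ/2 = 1.589 m. Hydraulic radius R = A/P = 0.3496/1.589 = 0.2199 m. Q_A = (1/0.016)·0.3496·0.2199^(2/3)·√0.014 = 0.9418 m³/s.
Channel B: For a circular section of diameter D = 2.19 m at depth y = 1.14 m, the central angle is θ = 2 arccos(1 − 2y/D) = 3.224 rad. Then A = (D²/8)(θ − sin θ) = 1.982 m² and P = Dθ/2 = 3.53 m. Hydraulic radius R = A/P = 1.982/3.53 = 0.5614 m. Q_B = (1/0.016)·1.982·0.5614^(2/3)·√0.014 = 9.975 m³/s.
Q_A = 0.9418 m³/s vs Q_B = 9.975 m³/s, so channel B carries more.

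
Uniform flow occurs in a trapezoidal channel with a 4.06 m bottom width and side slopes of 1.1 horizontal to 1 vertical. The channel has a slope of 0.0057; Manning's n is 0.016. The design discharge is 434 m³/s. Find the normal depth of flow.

Manning's equation rearranged: A R^(2/3) = nQ / (1·√S) = 0.016 × 434 / (√0.0057) = 91.98.
At y = 5.78 m: A R^(2/3) = 120.6 — too large.
At y = 5.09 m: A R^(2/3) = 92.04 — close enough.

y_n = 5.09 m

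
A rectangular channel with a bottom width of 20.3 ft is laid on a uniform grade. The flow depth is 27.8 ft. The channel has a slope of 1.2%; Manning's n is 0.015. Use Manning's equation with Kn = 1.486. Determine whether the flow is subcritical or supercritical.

Flow area A = b·y = 20.3 × 27.8 = 564.3 ft². Wetted perimeter P = b + 2y = 20.3 + 2×27.8 = 75.9 ft.
Hydraulic radius R = A/P = 564.3/75.9 = 7.435 ft.
V = (1.486/n) R^(2/3) √S = (1.486/0.015) × 7.435^(2/3) × √0.012 = 41.34 ft/s. Hydraulic depth D_h = A/T = 564.3/20.3 = 27.8 ft.
Froude number Fr = V/√(g·D_h) = 41.34/√(32.2×27.8) = 1.38, which is greater than 1, so the flow is supercritical.

supercritical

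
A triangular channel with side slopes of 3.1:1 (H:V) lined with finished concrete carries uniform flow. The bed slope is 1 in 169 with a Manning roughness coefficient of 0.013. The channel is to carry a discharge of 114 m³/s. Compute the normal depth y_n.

y_n = 2.39 m

Manning's equation rearranged: A R^(2/3) = nQ / (1·√S) = 0.013 × 114 / (√0.005917) = 19.27.
Try y = 1.76 m: A R^(2/3) = 8.532 — too small.
Try y = 2.58 m: A R^(2/3) = 23.66 — too large.
Try y = 2.39 m: A R^(2/3) = 19.29 — close enough.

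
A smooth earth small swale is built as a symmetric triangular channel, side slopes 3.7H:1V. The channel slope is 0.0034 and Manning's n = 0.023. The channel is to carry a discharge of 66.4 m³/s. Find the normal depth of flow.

Manning's equation rearranged: A R^(2/3) = nQ / (1·√S) = 0.023 × 66.4 / (√0.0034) = 26.19.
Trying y = 3.13 m: A R^(2/3) = 47.73 — too large.
Trying y = 1.92 m: A R^(2/3) = 12.97 — too small.
Trying y = 2.5 m: A R^(2/3) = 26.21 — matches.

y_n = 2.5 m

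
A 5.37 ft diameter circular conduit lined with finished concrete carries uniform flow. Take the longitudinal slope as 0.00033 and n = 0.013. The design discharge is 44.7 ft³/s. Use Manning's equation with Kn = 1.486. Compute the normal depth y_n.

Manning's equation rearranged: A R^(2/3) = nQ / (1.486·√S) = 0.013 × 44.7 / (1.486 × √0.00033) = 21.53.
Try y = 2.58 ft: A R^(2/3) = 12.87 — short.
Try y = 4.22 ft: A R^(2/3) = 26.46 — over.
Try y = 3.57 ft: A R^(2/3) = 21.52 — close enough.

y_n = 3.57 ft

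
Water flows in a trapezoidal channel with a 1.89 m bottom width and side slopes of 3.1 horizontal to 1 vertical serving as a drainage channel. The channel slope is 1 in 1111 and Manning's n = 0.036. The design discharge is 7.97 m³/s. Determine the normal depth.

Manning's equation rearranged: A R^(2/3) = nQ / (1·√S) = 0.036 × 7.97 / (√0.0009001) = 9.564.
Try y = 1.82 m: A R^(2/3) = 13.68 — high.
Try y = 1.4 m: A R^(2/3) = 7.467 — low.
Try y = 1.56 m: A R^(2/3) = 9.566 — matches.

y_n = 1.56 m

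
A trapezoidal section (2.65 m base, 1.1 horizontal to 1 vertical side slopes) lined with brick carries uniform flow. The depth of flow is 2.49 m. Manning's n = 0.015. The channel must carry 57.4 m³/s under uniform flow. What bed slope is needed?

With bottom width b = 2.65 m and side slope z = 1.1: A = (b + zy)y = (2.65 + 1.1×2.49)×2.49 = 13.42 m²; P = b + 2y√(1+z²) = 2.65 + 2×2.49×1.487 = 10.05 m.
Hydraulic radius R = A/P = 13.42/10.05 = 1.335 m.
From Manning's equation, S = [nQ / (1 A R^(2/3))]² = [0.015 × 57.4 / (1 × 13.42 × 1.335^(2/3))]² = 0.0028.

S = 0.0028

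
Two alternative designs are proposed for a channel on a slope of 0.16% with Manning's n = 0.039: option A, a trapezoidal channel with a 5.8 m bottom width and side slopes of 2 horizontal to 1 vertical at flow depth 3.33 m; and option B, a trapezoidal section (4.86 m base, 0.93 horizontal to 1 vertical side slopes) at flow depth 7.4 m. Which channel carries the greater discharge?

Channel A: With bottom width b = 5.8 m and side slope z = 2: A = (b + zy)y = (5.8 + 2×3.33)×3.33 = 41.49 m²; P = b + 2y√(1+z²) = 5.8 + 2×3.33×2.236 = 20.69 m. Hydraulic radius R = A/P = 41.49/20.69 = 2.005 m. Q_A = (1/0.039)·41.49·2.005^(2/3)·√0.0016 = 67.67 m³/s.
Channel B: With bottom width b = 4.86 m and side slope z = 0.93: A = (b + zy)y = (4.86 + 0.93×7.4)×7.4 = 86.89 m²; P = b + 2y√(1+z²) = 4.86 + 2×7.4×1.366 = 25.07 m. Hydraulic radius R = A/P = 86.89/25.07 = 3.466 m. Q_B = (1/0.039)·86.89·3.466^(2/3)·√0.0016 = 204.1 m³/s.
Q_A = 67.67 m³/s vs Q_B = 204.1 m³/s, so channel B carries more.

channel B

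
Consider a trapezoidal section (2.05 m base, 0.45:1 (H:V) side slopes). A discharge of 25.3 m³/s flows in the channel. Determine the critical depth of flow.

y_c = 2.12 m

At critical depth, Q² T / (g A³) = 1, i.e. A³/T = Q²/g = 25.3²/9.81 = 65.25.
At y = 1.8 m: A³/T = 37.17 — short.
At y = 2.7 m: A³/T = 152.9 — over.
At y = 2.12 m: A³/T = 65.26 — close enough.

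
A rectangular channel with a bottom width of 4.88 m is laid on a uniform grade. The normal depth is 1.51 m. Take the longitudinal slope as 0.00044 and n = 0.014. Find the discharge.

Flow area A = b·y = 4.88 × 1.51 = 7.369 m². Wetted perimeter P = b + 2y = 4.88 + 2×1.51 = 7.9 m.
Hydraulic radius R = A/P = 7.369/7.9 = 0.9328 m.
Manning's equation: Q = (1/n) A R^(2/3) S^(1/2) = (1/0.014) × 7.369 × 0.9328^(2/3) × 0.00044^(1/2) = 10.5 m³/s.

Q = 10.5 m³/s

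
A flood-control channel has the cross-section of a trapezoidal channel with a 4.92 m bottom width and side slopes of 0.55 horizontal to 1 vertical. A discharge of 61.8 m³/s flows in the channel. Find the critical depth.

At critical depth, Q² T / (g A³) = 1, i.e. A³/T = Q²/g = 61.8²/9.81 = 389.3.
Trying y = 1.79 m: A³/T = 171.4 — short.
Trying y = 2.93 m: A³/T = 860.7 — over.
Trying y = 2.31 m: A³/T = 391.9 — ≈ 389.3.

y_c = 2.31 m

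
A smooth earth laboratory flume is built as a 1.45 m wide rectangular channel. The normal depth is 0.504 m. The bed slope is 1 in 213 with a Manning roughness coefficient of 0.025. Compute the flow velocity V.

V = 1.22 m/s

Flow area A = b·y = 1.45 × 0.504 = 0.7308 m². Wetted perimeter P = b + 2y = 1.45 + 2×0.504 = 2.458 m.
Hydraulic radius R = A/P = 0.7308/2.458 = 0.2973 m.
From Manning's equation, V = (1/n) R^(2/3) S^(1/2) = (1/0.025) × 0.2973^(2/3) × 0.004695^(1/2) = 1.22 m/s.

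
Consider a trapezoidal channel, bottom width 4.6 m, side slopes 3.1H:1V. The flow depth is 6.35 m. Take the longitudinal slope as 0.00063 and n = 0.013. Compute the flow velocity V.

V = 4.33 m/s

With bottom width b = 4.6 m and side slope z = 3.1: A = (b + zy)y = (4.6 + 3.1×6.35)×6.35 = 154.2 m²; P = b + 2y√(1+z²) = 4.6 + 2×6.35×3.257 = 45.97 m.
Hydraulic radius R = A/P = 154.2/45.97 = 3.355 m.
From Manning's equation, V = (1/n) R^(2/3) S^(1/2) = (1/0.013) × 3.355^(2/3) × 0.00063^(1/2) = 4.33 m/s.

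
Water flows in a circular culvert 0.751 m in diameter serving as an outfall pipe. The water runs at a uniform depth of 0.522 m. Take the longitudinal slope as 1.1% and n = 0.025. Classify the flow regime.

For a circular section of diameter D = 0.751 m at depth y = 0.522 m, the central angle is θ = 2 arccos(1 − 2y/D) = 3.943 rad. Then A = (D²/8)(θ − sin θ) = 0.3286 m² and P = Dθ/2 = 1.481 m.
Hydraulic radius R = A/P = 0.3286/1.481 = 0.222 m.
V = (1/n) R^(2/3) √S = (1/0.025) × 0.222^(2/3) × √0.011 = 1.538 m/s. Hydraulic depth D_h = A/T = 0.3286/0.6915 = 0.4753 m.
Froude number Fr = V/√(g·D_h) = 1.538/√(9.81×0.4753) = 0.712, which is less than 1, so the flow is subcritical.

subcritical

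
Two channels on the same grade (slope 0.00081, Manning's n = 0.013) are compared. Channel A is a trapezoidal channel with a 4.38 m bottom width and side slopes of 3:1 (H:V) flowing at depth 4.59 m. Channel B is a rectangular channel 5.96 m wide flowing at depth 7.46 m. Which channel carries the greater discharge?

channel A

Channel A: With bottom width b = 4.38 m and side slope z = 3: A = (b + zy)y = (4.38 + 3×4.59)×4.59 = 83.31 m²; P = b + 2y√(1+z²) = 4.38 + 2×4.59×3.162 = 33.41 m. Hydraulic radius R = A/P = 83.31/33.41 = 2.494 m. Q_A = (1/0.013)·83.31·2.494^(2/3)·√0.00081 = 335.4 m³/s.
Channel B: Flow area A = b·y = 5.96 × 7.46 = 44.46 m². Wetted perimeter P = b + 2y = 5.96 + 2×7.46 = 20.88 m. Hydraulic radius R = A/P = 44.46/20.88 = 2.129 m. Q_B = (1/0.013)·44.46·2.129^(2/3)·√0.00081 = 161.1 m³/s.
Q_A = 335.4 m³/s vs Q_B = 161.1 m³/s, so channel A carries more.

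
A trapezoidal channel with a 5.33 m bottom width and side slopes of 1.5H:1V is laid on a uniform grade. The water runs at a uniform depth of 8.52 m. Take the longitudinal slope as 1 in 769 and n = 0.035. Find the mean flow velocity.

V = 2.72 m/s

With bottom width b = 5.33 m and side slope z = 1.5: A = (b + zy)y = (5.33 + 1.5×8.52)×8.52 = 154.3 m²; P = b + 2y√(1+z²) = 5.33 + 2×8.52×1.803 = 36.05 m.
Hydraulic radius R = A/P = 154.3/36.05 = 4.28 m.
From Manning's equation, V = (1/n) R^(2/3) S^(1/2) = (1/0.035) × 4.28^(2/3) × 0.0013^(1/2) = 2.72 m/s.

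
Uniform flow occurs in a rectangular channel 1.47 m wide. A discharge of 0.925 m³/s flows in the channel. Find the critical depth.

For a rectangular channel, critical depth y_c = (q²/g)^(1/3) where q = Q/b = 0.925/1.47 = 0.6293 m²/s.
So y_c = (0.6293²/9.81)^(1/3) = 0.343 m.

y_c = 0.343 m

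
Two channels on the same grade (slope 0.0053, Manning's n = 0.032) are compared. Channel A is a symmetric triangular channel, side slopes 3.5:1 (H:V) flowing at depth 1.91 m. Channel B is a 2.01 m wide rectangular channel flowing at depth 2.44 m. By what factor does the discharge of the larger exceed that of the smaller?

3.09

Channel A: For a triangular section with side slope z = 3.5: A = zy² = 3.5×1.91² = 12.77 m²; P = 2y√(1+z²) = 2×1.91×3.64 = 13.91 m. Hydraulic radius R = A/P = 12.77/13.91 = 0.9183 m. Q_A = (1/0.032)·12.77·0.9183^(2/3)·√0.0053 = 27.44 m³/s.
Channel B: Flow area A = b·y = 2.01 × 2.44 = 4.904 m². Wetted perimeter P = b + 2y = 2.01 + 2×2.44 = 6.89 m. Hydraulic radius R = A/P = 4.904/6.89 = 0.7118 m. Q_B = (1/0.032)·4.904·0.7118^(2/3)·√0.0053 = 8.895 m³/s.
The larger discharge is 27.44 m³/s and the smaller is 8.895 m³/s; the ratio is 3.09.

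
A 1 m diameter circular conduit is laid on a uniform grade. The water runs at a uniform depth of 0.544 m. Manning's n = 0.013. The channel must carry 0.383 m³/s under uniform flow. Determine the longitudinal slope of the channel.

For a circular section of diameter D = 1 m at depth y = 0.544 m, the central angle is θ = 2 arccos(1 − 2y/D) = 3.318 rad. Then A = (D²/8)(θ − sin θ) = 0.4366 m² and P = Dθ/2 = 1.659 m.
Hydraulic radius R = A/P = 0.4366/1.659 = 0.2632 m.
From Manning's equation, S = [nQ / (1 A R^(2/3))]² = [0.013 × 0.383 / (1 × 0.4366 × 0.2632^(2/3))]² = 0.000771.

S = 0.000771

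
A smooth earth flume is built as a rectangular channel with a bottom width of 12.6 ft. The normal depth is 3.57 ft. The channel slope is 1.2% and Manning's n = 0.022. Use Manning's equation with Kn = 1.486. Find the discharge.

Flow area A = b·y = 12.6 × 3.57 = 44.98 ft². Wetted perimeter P = b + 2y = 12.6 + 2×3.57 = 19.74 ft.
Hydraulic radius R = A/P = 44.98/19.74 = 2.279 ft.
Manning's equation: Q = (1.486/n) A R^(2/3) S^(1/2) = (1.486/0.022) × 44.98 × 2.279^(2/3) × 0.012^(1/2) = 576 ft³/s.

Q = 576 ft³/s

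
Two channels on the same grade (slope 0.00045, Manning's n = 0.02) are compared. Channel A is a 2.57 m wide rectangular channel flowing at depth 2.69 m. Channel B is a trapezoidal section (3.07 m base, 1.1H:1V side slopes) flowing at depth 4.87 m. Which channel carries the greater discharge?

channel B

Channel A: Flow area A = b·y = 2.57 × 2.69 = 6.913 m². Wetted perimeter P = b + 2y = 2.57 + 2×2.69 = 7.95 m. Hydraulic radius R = A/P = 6.913/7.95 = 0.8696 m. Q_A = (1/0.02)·6.913·0.8696^(2/3)·√0.00045 = 6.68 m³/s.
Channel B: With bottom width b = 3.07 m and side slope z = 1.1: A = (b + zy)y = (3.07 + 1.1×4.87)×4.87 = 41.04 m²; P = b + 2y√(1+z²) = 3.07 + 2×4.87×1.487 = 17.55 m. Hydraulic radius R = A/P = 41.04/17.55 = 2.338 m. Q_B = (1/0.02)·41.04·2.338^(2/3)·√0.00045 = 76.69 m³/s.
Q_A = 6.68 m³/s vs Q_B = 76.69 m³/s, so channel B carries more.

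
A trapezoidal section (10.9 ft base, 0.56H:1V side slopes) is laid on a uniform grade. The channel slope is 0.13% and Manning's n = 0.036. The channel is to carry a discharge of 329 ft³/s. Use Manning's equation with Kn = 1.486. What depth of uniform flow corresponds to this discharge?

Manning's equation rearranged: A R^(2/3) = nQ / (1.486·√S) = 0.036 × 329 / (1.486 × √0.0013) = 221.1.
Trying y = 5.72 ft: A R^(2/3) = 181 — too small.
Trying y = 7.99 ft: A R^(2/3) = 320 — too large.
Trying y = 6.44 ft: A R^(2/3) = 221.1 — matches.

y_n = 6.44 ft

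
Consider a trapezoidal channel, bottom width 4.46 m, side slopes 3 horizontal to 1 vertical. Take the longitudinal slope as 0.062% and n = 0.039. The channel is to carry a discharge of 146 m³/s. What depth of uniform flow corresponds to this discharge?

y_n = 5.42 m

Manning's equation rearranged: A R^(2/3) = nQ / (1·√S) = 0.039 × 146 / (√0.00062) = 228.7.
Try y = 3.89 m: A R^(2/3) = 104.8 — low.
Try y = 6.15 m: A R^(2/3) = 309.1 — high.
Try y = 5.42 m: A R^(2/3) = 228.3 — ≈ 228.7.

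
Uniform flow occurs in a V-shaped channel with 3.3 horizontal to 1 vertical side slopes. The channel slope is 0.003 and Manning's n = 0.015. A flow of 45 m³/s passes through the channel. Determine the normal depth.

Manning's equation rearranged: A R^(2/3) = nQ / (1·√S) = 0.015 × 45 / (√0.003) = 12.32.
Try y = 1.7 m: A R^(2/3) = 8.311 — low.
Try y = 2.36 m: A R^(2/3) = 19.93 — high.
Try y = 1.97 m: A R^(2/3) = 12.31 — ≈ 12.32.

y_n = 1.97 m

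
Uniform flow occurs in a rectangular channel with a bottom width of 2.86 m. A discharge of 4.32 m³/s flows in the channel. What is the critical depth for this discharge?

For a rectangular channel, critical depth y_c = (q²/g)^(1/3) where q = Q/b = 4.32/2.86 = 1.51 m²/s.
So y_c = (1.51²/9.81)^(1/3) = 0.615 m.

y_c = 0.615 m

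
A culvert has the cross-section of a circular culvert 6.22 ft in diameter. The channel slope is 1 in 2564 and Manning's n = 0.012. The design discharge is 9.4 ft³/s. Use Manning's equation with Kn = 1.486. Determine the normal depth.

Manning's equation rearranged: A R^(2/3) = nQ / (1.486·√S) = 0.012 × 9.4 / (1.486 × √0.00039) = 3.844.
At y = 1.08 ft: A R^(2/3) = 2.678 — low.
At y = 1.52 ft: A R^(2/3) = 5.34 — high.
At y = 1.29 ft: A R^(2/3) = 3.844 — close enough.

y_n = 1.29 ft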